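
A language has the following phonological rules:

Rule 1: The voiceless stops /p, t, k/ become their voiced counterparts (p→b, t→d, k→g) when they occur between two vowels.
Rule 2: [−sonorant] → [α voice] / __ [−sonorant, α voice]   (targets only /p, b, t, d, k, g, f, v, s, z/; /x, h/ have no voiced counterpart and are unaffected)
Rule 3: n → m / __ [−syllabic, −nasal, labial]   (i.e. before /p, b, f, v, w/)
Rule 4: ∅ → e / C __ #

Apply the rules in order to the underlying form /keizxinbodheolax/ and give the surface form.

keisximbotheolaxe

Rule 1 (intervocalic voicing): no segment meets the environment; /keizxinbodheolax/ is unchanged.
Rule 2 (regressive voicing assimilation): /z/ precedes the voiceless obstruent /x/, so it devoices to [s] by assimilation. /d/ precedes the voiceless obstruent /h/, so it devoices to [t] by assimilation. /keizxinbodheolax/ → keisxinbotheolax.
Rule 3 (nasal place assimilation): /n/ precedes the labial consonant /b/, so it assimilates in place to [m]. /keisxinbotheolax/ → keisximbotheolax.
Rule 4 (final e-epenthesis): the form ends in the consonant /x/, so [e] is inserted word-finally. /keisximbotheolax/ → keisximbotheolaxe.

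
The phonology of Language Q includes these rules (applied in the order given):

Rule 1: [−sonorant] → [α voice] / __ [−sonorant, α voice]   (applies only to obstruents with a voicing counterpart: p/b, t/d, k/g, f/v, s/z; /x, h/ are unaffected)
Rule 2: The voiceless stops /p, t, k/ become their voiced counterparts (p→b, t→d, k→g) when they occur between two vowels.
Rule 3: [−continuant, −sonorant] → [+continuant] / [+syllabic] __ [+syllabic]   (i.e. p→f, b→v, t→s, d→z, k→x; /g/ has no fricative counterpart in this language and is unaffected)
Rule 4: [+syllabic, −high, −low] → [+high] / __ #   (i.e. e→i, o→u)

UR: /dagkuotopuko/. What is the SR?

Rule 1 (regressive voicing assimilation): /g/ precedes the voiceless obstruent /k/, so it devoices to [k] by assimilation. /dagkuotopuko/ → dakkuotopuko.
Rule 2 (intervocalic voicing): /t/ is a voiceless stop between vowels /o/ and /o/, so it voices to [d]. /p/ is a voiceless stop between vowels /o/ and /u/, so it voices to [b]. /k/ is a voiceless stop between vowels /u/ and /o/, so it voices to [g]. /dakkuotopuko/ → dakkuodobugo.
Rule 3 (intervocalic spirantization): /d/ is a stop between vowels /o/ and /o/, so it spirantizes to the fricative [z]. /b/ is a stop between vowels /o/ and /u/, so it spirantizes to the fricative [v]. /dakkuodobugo/ → dakkuozovugo.
Rule 4 (final vowel raising): /o/ is a mid vowel in word-final position, so it raises to [u]. /dakkuozovugo/ → dakkuozovugu.

dakkuozovugu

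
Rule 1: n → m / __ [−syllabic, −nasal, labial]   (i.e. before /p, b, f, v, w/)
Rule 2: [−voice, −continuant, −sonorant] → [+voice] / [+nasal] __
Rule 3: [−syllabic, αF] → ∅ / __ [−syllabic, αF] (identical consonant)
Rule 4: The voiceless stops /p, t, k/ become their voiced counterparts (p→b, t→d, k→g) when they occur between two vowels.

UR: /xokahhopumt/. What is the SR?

Rule 1 (nasal place assimilation): no segment meets the environment; /xokahhopumt/ is unchanged.
Rule 2 (post-nasal voicing): /t/ is a voiceless stop immediately after the nasal /m/, so it voices to [d]. /xokahhopumt/ → xokahhopumd.
Rule 3 (degemination): /hh/ is a geminate; the first /h/ deletes. /xokahhopumd/ → xokahopumd.
Rule 4 (intervocalic voicing): /k/ is a voiceless stop between vowels /o/ and /a/, so it voices to [g]. /p/ is a voiceless stop between vowels /o/ and /u/, so it voices to [b]. /xokahopumd/ → xogahobumd.

xogahobumd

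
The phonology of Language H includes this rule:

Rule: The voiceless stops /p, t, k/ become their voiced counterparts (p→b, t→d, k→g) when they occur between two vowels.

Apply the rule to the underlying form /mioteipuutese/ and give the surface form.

/t/ is a voiceless stop between vowels /o/ and /e/, so it voices to [d].
/p/ is a voiceless stop between vowels /i/ and /u/, so it voices to [b].
/t/ is a voiceless stop between vowels /u/ and /e/, so it voices to [d].
Surface form: [miodeibuudese].

miodeibuudese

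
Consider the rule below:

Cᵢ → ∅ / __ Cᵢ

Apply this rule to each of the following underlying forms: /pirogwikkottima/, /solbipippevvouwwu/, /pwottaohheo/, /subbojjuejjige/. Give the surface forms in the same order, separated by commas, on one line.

pirogwikotima, solbipipevouwu, pwotaoheo, subojuejige

/pirogwikkottima/: /kk/ is a geminate; the first /k/ deletes. /tt/ is a geminate; the first /t/ deletes. → [pirogwikotima].
/solbipippevvouwwu/: /pp/ is a geminate; the first /p/ deletes. /vv/ is a geminate; the first /v/ deletes. /ww/ is a geminate; the first /w/ deletes. → [solbipipevouwu].
/pwottaohheo/: /tt/ is a geminate; the first /t/ deletes. /hh/ is a geminate; the first /h/ deletes. → [pwotaoheo].
/subbojjuejjige/: /bb/ is a geminate; the first /b/ deletes. /jj/ is a geminate; the first /j/ deletes. /jj/ is a geminate; the first /j/ deletes. → [subojuejige].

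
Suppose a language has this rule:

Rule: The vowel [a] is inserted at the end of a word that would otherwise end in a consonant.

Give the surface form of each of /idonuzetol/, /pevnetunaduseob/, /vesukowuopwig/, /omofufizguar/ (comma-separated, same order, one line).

idonuzetola, pevnetunaduseoba, vesukowuopwiga, omofufizguara

/idonuzetol/: the form ends in the consonant /l/, so [a] is inserted word-finally. → [idonuzetola].
/pevnetunaduseob/: the form ends in the consonant /b/, so [a] is inserted word-finally. → [pevnetunaduseoba].
/vesukowuopwig/: the form ends in the consonant /g/, so [a] is inserted word-finally. → [vesukowuopwiga].
/omofufizguar/: the form ends in the consonant /r/, so [a] is inserted word-finally. → [omofufizguara].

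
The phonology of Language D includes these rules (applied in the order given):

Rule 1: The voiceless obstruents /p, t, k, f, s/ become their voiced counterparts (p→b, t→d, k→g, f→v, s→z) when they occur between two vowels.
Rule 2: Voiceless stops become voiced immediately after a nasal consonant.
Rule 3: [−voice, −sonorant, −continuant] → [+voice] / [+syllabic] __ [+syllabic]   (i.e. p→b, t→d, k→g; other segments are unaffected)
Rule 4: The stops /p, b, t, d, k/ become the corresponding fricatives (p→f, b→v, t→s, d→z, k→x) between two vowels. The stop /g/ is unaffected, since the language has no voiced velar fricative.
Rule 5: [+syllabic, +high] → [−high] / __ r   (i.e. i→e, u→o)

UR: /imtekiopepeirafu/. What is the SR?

Rule 1 (intervocalic voicing): /k/ is a voiceless obstruent between vowels /e/ and /i/, so it voices to [g]. /p/ is a voiceless obstruent between vowels /o/ and /e/, so it voices to [b]. /p/ is a voiceless obstruent between vowels /e/ and /e/, so it voices to [b]. /f/ is a voiceless obstruent between vowels /a/ and /u/, so it voices to [v]. /imtekiopepeirafu/ → imtegiobebeiravu.
Rule 2 (post-nasal voicing): /t/ is a voiceless stop immediately after the nasal /m/, so it voices to [d]. /imtegiobebeiravu/ → imdegiobebeiravu.
Rule 3 (intervocalic voicing): no segment meets the environment; /imdegiobebeiravu/ is unchanged.
Rule 4 (intervocalic spirantization): /b/ is a stop between vowels /o/ and /e/, so it spirantizes to the fricative [v]. /b/ is a stop between vowels /e/ and /e/, so it spirantizes to the fricative [v]. /imdegiobebeiravu/ → imdegioveveiravu.
Rule 5 (pre-rhotic lowering): /i/ is a high vowel immediately before /r/, so it lowers to [e]. /imdegioveveiravu/ → imdegioveveeravu.

imdegioveveeravu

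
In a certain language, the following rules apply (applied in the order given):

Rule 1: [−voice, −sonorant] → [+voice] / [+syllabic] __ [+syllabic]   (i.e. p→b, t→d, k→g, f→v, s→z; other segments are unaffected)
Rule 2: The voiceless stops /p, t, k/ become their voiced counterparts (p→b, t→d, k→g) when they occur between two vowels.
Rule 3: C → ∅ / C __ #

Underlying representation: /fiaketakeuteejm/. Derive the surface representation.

Rule 1 (intervocalic voicing): /k/ is a voiceless obstruent between vowels /a/ and /e/, so it voices to [g]. /t/ is a voiceless obstruent between vowels /e/ and /a/, so it voices to [d]. /k/ is a voiceless obstruent between vowels /a/ and /e/, so it voices to [g]. /t/ is a voiceless obstruent between vowels /u/ and /e/, so it voices to [d]. /fiaketakeuteejm/ → fiagedageudeejm.
Rule 2 (intervocalic voicing): no segment meets the environment; /fiagedageudeejm/ is unchanged.
Rule 3 (final cluster simplification): /m/ is the second consonant of a word-final cluster /jm/, so it deletes. /fiagedageudeejm/ → fiagedageudeej.

fiagedageudeej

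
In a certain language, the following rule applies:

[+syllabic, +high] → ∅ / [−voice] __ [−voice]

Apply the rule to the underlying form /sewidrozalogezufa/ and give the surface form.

No segment of /sewidrozalogezufa/ meets the structural description of the rule, so the form surfaces unchanged.

sewidrozalogezufa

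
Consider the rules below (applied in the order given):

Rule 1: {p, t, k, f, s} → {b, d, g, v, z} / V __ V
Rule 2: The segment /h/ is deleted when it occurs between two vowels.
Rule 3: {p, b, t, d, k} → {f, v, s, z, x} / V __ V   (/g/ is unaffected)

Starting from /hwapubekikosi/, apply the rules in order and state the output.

Rule 1 (intervocalic voicing): /p/ is a voiceless obstruent between vowels /a/ and /u/, so it voices to [b]. /k/ is a voiceless obstruent between vowels /e/ and /i/, so it voices to [g]. /k/ is a voiceless obstruent between vowels /i/ and /o/, so it voices to [g]. /s/ is a voiceless obstruent between vowels /o/ and /i/, so it voices to [z]. /hwapubekikosi/ → hwabubegigozi.
Rule 2 (intervocalic h-deletion): no segment meets the environment; /hwabubegigozi/ is unchanged.
Rule 3 (intervocalic spirantization): /b/ is a stop between vowels /a/ and /u/, so it spirantizes to the fricative [v]. /b/ is a stop between vowels /u/ and /e/, so it spirantizes to the fricative [v]. /hwabubegigozi/ → hwavuvegigozi.

hwavuvegigozi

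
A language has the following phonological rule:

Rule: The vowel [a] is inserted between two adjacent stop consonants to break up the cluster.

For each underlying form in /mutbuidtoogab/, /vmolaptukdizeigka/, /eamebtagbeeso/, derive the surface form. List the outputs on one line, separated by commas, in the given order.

mutabuidatoogab, vmolapatukadizeigaka, eamebatagabeeso

/mutbuidtoogab/: /t/ and /b/ form a stop–stop cluster, so [a] is inserted between them. /d/ and /t/ form a stop–stop cluster, so [a] is inserted between them. → [mutabuidatoogab].
/vmolaptukdizeigka/: /p/ and /t/ form a stop–stop cluster, so [a] is inserted between them. /k/ and /d/ form a stop–stop cluster, so [a] is inserted between them. /g/ and /k/ form a stop–stop cluster, so [a] is inserted between them. → [vmolapatukadizeigaka].
/eamebtagbeeso/: /b/ and /t/ form a stop–stop cluster, so [a] is inserted between them. /g/ and /b/ form a stop–stop cluster, so [a] is inserted between them. → [eamebatagabeeso].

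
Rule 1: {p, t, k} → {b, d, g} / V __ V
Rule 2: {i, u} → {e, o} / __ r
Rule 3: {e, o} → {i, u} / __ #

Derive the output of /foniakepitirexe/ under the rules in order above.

foniagebiderexi

Rule 1 (intervocalic voicing): /k/ is a voiceless stop between vowels /a/ and /e/, so it voices to [g]. /p/ is a voiceless stop between vowels /e/ and /i/, so it voices to [b]. /t/ is a voiceless stop between vowels /i/ and /i/, so it voices to [d]. /foniakepitirexe/ → foniagebidirexe.
Rule 2 (pre-rhotic lowering): /i/ is a high vowel immediately before /r/, so it lowers to [e]. /foniagebidirexe/ → foniagebiderexe.
Rule 3 (final vowel raising): /e/ is a mid vowel in word-final position, so it raises to [i]. /foniagebiderexe/ → foniagebiderexi.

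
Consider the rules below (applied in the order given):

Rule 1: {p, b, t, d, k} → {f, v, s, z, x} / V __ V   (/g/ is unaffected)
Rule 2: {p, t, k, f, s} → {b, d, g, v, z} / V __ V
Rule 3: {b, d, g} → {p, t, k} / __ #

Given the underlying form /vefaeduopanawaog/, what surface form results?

Rule 1 (intervocalic spirantization): /d/ is a stop between vowels /e/ and /u/, so it spirantizes to the fricative [z]. /p/ is a stop between vowels /o/ and /a/, so it spirantizes to the fricative [f]. /vefaeduopanawaog/ → vefaezuofanawaog.
Rule 2 (intervocalic voicing): /f/ is a voiceless obstruent between vowels /e/ and /a/, so it voices to [v]. /f/ is a voiceless obstruent between vowels /o/ and /a/, so it voices to [v]. /vefaezuofanawaog/ → vevaezuovanawaog.
Rule 3 (final devoicing): /g/ is a voiced stop in word-final position, so it devoices to [k]. /vevaezuovanawaog/ → vevaezuovanawaok.

vevaezuovanawaok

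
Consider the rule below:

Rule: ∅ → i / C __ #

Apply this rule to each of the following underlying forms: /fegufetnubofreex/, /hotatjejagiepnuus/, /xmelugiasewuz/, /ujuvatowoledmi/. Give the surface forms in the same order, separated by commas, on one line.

/fegufetnubofreex/: the form ends in the consonant /x/, so [i] is inserted word-finally. → [fegufetnubofreexi].
/hotatjejagiepnuus/: the form ends in the consonant /s/, so [i] is inserted word-finally. → [hotatjejagiepnuusi].
/xmelugiasewuz/: the form ends in the consonant /z/, so [i] is inserted word-finally. → [xmelugiasewuzi].
/ujuvatowoledmi/: the rule's environment is not met; surfaces unchanged as [ujuvatowoledmi].

fegufetnubofreexi, hotatjejagiepnuusi, xmelugiasewuzi, ujuvatowoledmi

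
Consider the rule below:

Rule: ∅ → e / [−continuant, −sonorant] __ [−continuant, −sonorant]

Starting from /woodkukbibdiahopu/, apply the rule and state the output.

woodekukebibediahopu

/d/ and /k/ form a stop–stop cluster, so [e] is inserted between them.
/k/ and /b/ form a stop–stop cluster, so [e] is inserted between them.
/b/ and /d/ form a stop–stop cluster, so [e] is inserted between them.
Surface form: [woodekukebibediahopu].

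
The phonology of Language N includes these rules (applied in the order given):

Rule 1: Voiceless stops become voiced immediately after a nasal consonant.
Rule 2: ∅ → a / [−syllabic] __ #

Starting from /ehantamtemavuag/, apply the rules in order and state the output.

Rule 1 (post-nasal voicing): /t/ is a voiceless stop immediately after the nasal /n/, so it voices to [d]. /t/ is a voiceless stop immediately after the nasal /m/, so it voices to [d]. /ehantamtemavuag/ → ehandamdemavuag.
Rule 2 (final a-epenthesis): the form ends in the consonant /g/, so [a] is inserted word-finally. /ehandamdemavuag/ → ehandamdemavuaga.

ehandamdemavuaga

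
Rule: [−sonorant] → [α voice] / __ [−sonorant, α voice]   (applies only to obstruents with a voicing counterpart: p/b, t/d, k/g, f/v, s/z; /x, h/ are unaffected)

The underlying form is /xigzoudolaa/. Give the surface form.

No segment of /xigzoudolaa/ meets the structural description of the rule, so the form surfaces unchanged.

xigzoudolaa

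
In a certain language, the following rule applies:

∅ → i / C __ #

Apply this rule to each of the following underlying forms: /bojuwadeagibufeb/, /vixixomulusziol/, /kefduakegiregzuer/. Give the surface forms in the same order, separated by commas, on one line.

bojuwadeagibufebi, vixixomuluszioli, kefduakegiregzueri

/bojuwadeagibufeb/: the form ends in the consonant /b/, so [i] is inserted word-finally. → [bojuwadeagibufebi].
/vixixomulusziol/: the form ends in the consonant /l/, so [i] is inserted word-finally. → [vixixomuluszioli].
/kefduakegiregzuer/: the form ends in the consonant /r/, so [i] is inserted word-finally. → [kefduakegiregzueri].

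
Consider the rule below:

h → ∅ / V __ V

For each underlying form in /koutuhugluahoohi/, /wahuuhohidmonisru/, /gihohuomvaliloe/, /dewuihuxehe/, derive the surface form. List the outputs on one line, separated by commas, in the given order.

koutuugluaooi, wauuoidmonisru, giouomvaliloe, dewuiuxee

/koutuhugluahoohi/: /h/ occurs between vowels /u/ and /u/, so it deletes. /h/ occurs between vowels /a/ and /o/, so it deletes. /h/ occurs between vowels /o/ and /i/, so it deletes. → [koutuugluaooi].
/wahuuhohidmonisru/: /h/ occurs between vowels /a/ and /u/, so it deletes. /h/ occurs between vowels /u/ and /o/, so it deletes. /h/ occurs between vowels /o/ and /i/, so it deletes. → [wauuoidmonisru].
/gihohuomvaliloe/: /h/ occurs between vowels /i/ and /o/, so it deletes. /h/ occurs between vowels /o/ and /u/, so it deletes. → [giouomvaliloe].
/dewuihuxehe/: /h/ occurs between vowels /i/ and /u/, so it deletes. /h/ occurs between vowels /e/ and /e/, so it deletes. → [dewuiuxee].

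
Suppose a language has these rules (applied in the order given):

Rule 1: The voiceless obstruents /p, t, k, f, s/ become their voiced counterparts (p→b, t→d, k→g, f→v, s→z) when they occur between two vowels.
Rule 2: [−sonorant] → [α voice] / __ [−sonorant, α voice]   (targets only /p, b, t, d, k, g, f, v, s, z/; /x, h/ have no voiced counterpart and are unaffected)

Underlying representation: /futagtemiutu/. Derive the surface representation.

Rule 1 (intervocalic voicing): /t/ is a voiceless obstruent between vowels /u/ and /a/, so it voices to [d]. /t/ is a voiceless obstruent between vowels /u/ and /u/, so it voices to [d]. /futagtemiutu/ → fudagtemiudu.
Rule 2 (regressive voicing assimilation): /g/ precedes the voiceless obstruent /t/, so it devoices to [k] by assimilation. /fudagtemiudu/ → fudaktemiudu.

fudaktemiudu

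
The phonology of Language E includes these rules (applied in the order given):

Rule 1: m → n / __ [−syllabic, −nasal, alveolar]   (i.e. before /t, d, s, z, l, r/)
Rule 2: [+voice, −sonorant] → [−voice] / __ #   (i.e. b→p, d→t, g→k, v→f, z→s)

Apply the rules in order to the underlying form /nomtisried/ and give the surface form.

Rule 1 (nasal place assimilation): /m/ precedes the alveolar consonant /t/, so it assimilates in place to [n]. /nomtisried/ → nontisried.
Rule 2 (final devoicing): /d/ is a voiced obstruent in word-final position, so it devoices to [t]. /nontisried/ → nontisriet.

nontisriet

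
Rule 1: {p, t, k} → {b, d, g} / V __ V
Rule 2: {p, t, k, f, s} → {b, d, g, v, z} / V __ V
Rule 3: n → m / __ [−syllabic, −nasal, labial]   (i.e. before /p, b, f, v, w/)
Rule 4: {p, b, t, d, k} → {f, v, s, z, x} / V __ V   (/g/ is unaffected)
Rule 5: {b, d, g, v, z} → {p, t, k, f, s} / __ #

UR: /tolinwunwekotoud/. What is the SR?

Rule 1 (intervocalic voicing): /k/ is a voiceless stop between vowels /e/ and /o/, so it voices to [g]. /t/ is a voiceless stop between vowels /o/ and /o/, so it voices to [d]. /tolinwunwekotoud/ → tolinwunwegodoud.
Rule 2 (intervocalic voicing): no segment meets the environment; /tolinwunwegodoud/ is unchanged.
Rule 3 (nasal place assimilation): /n/ precedes the labial consonant /w/, so it assimilates in place to [m]. /n/ precedes the labial consonant /w/, so it assimilates in place to [m]. /tolinwunwegodoud/ → tolimwumwegodoud.
Rule 4 (intervocalic spirantization): /d/ is a stop between vowels /o/ and /o/, so it spirantizes to the fricative [z]. /tolimwumwegodoud/ → tolimwumwegozoud.
Rule 5 (final devoicing): /d/ is a voiced obstruent in word-final position, so it devoices to [t]. /tolimwumwegozoud/ → tolimwumwegozout.

tolimwumwegozout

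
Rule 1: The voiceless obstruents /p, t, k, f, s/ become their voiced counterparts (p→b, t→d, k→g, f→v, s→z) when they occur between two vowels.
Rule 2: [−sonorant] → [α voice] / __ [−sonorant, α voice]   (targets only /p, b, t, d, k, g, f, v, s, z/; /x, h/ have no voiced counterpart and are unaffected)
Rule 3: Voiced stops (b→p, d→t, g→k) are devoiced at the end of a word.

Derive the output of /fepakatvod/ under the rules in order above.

Rule 1 (intervocalic voicing): /p/ is a voiceless obstruent between vowels /e/ and /a/, so it voices to [b]. /k/ is a voiceless obstruent between vowels /a/ and /a/, so it voices to [g]. /fepakatvod/ → febagatvod.
Rule 2 (regressive voicing assimilation): /t/ precedes the voiced obstruent /v/, so it voices to [d] by assimilation. /febagatvod/ → febagadvod.
Rule 3 (final devoicing): /d/ is a voiced stop in word-final position, so it devoices to [t]. /febagadvod/ → febagadvot.

febagadvot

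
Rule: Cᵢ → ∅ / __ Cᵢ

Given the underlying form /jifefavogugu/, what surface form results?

jifefavogugu

No segment of /jifefavogugu/ meets the structural description of the rule, so the form surfaces unchanged.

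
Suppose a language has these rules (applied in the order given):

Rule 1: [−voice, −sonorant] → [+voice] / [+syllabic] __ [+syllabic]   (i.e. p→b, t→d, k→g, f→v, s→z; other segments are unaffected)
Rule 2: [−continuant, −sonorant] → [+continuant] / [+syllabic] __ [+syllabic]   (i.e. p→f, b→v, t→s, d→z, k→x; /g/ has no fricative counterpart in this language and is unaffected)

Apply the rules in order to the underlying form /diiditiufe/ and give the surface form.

diiziziuve

Rule 1 (intervocalic voicing): /t/ is a voiceless obstruent between vowels /i/ and /i/, so it voices to [d]. /f/ is a voiceless obstruent between vowels /u/ and /e/, so it voices to [v]. /diiditiufe/ → diididiuve.
Rule 2 (intervocalic spirantization): /d/ is a stop between vowels /i/ and /i/, so it spirantizes to the fricative [z]. /d/ is a stop between vowels /i/ and /i/, so it spirantizes to the fricative [z]. /diididiuve/ → diiziziuve.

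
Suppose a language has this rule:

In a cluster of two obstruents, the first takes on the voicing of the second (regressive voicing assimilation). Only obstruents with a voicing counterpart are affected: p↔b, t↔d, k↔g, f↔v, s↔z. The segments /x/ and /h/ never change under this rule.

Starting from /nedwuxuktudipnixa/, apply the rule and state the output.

nedwuxuktudipnixa

No segment of /nedwuxuktudipnixa/ meets the structural description of the rule, so the form surfaces unchanged.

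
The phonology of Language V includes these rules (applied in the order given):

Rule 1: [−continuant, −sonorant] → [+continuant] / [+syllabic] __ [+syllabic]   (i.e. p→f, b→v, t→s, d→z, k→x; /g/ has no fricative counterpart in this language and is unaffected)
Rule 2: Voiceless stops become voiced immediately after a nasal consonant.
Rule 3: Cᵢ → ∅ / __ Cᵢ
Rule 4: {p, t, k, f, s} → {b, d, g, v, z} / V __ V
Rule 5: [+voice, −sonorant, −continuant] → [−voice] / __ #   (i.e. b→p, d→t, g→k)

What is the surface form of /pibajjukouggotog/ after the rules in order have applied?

Rule 1 (intervocalic spirantization): /b/ is a stop between vowels /i/ and /a/, so it spirantizes to the fricative [v]. /k/ is a stop between vowels /u/ and /o/, so it spirantizes to the fricative [x]. /t/ is a stop between vowels /o/ and /o/, so it spirantizes to the fricative [s]. /pibajjukouggotog/ → pivajjuxouggosog.
Rule 2 (post-nasal voicing): no segment meets the environment; /pivajjuxouggosog/ is unchanged.
Rule 3 (degemination): /jj/ is a geminate; the first /j/ deletes. /gg/ is a geminate; the first /g/ deletes. /pivajjuxouggosog/ → pivajuxougosog.
Rule 4 (intervocalic voicing): /s/ is a voiceless obstruent between vowels /o/ and /o/, so it voices to [z]. /pivajuxougosog/ → pivajuxougozog.
Rule 5 (final devoicing): /g/ is a voiced stop in word-final position, so it devoices to [k]. /pivajuxougozog/ → pivajuxougozok.

pivajuxougozok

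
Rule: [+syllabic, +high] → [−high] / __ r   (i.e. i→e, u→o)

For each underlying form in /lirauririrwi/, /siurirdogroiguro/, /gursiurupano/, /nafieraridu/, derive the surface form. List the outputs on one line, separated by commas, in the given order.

leraorererwi, siorerdogroigoro, gorsiorupano, nafieraridu

/lirauririrwi/: /i/ is a high vowel immediately before /r/, so it lowers to [e]. /u/ is a high vowel immediately before /r/, so it lowers to [o]. /i/ is a high vowel immediately before /r/, so it lowers to [e]. /i/ is a high vowel immediately before /r/, so it lowers to [e]. → [leraorererwi].
/siurirdogroiguro/: /u/ is a high vowel immediately before /r/, so it lowers to [o]. /i/ is a high vowel immediately before /r/, so it lowers to [e]. /u/ is a high vowel immediately before /r/, so it lowers to [o]. → [siorerdogroigoro].
/gursiurupano/: /u/ is a high vowel immediately before /r/, so it lowers to [o]. /u/ is a high vowel immediately before /r/, so it lowers to [o]. → [gorsiorupano].
/nafieraridu/: the rule's environment is not met; surfaces unchanged as [nafieraridu].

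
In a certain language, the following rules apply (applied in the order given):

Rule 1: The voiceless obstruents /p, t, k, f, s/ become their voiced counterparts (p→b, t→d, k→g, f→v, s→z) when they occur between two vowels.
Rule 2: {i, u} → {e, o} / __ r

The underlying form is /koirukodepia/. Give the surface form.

koerugodebia

Rule 1 (intervocalic voicing): /k/ is a voiceless obstruent between vowels /u/ and /o/, so it voices to [g]. /p/ is a voiceless obstruent between vowels /e/ and /i/, so it voices to [b]. /koirukodepia/ → koirugodebia.
Rule 2 (pre-rhotic lowering): /i/ is a high vowel immediately before /r/, so it lowers to [e]. /koirugodebia/ → koerugodebia.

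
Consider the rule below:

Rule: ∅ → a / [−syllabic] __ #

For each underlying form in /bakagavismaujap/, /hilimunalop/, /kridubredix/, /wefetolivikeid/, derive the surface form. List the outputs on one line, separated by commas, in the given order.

bakagavismaujapa, hilimunalopa, kridubredixa, wefetolivikeida

/bakagavismaujap/: the form ends in the consonant /p/, so [a] is inserted word-finally. → [bakagavismaujapa].
/hilimunalop/: the form ends in the consonant /p/, so [a] is inserted word-finally. → [hilimunalopa].
/kridubredix/: the form ends in the consonant /x/, so [a] is inserted word-finally. → [kridubredixa].
/wefetolivikeid/: the form ends in the consonant /d/, so [a] is inserted word-finally. → [wefetolivikeida].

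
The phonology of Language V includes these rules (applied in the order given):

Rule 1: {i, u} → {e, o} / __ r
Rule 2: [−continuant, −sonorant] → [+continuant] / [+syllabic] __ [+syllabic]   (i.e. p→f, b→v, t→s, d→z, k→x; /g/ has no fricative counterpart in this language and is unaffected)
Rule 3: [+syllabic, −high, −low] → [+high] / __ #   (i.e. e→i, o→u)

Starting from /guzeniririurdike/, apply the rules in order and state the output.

Rule 1 (pre-rhotic lowering): /i/ is a high vowel immediately before /r/, so it lowers to [e]. /i/ is a high vowel immediately before /r/, so it lowers to [e]. /u/ is a high vowel immediately before /r/, so it lowers to [o]. /guzeniririurdike/ → guzenereriordike.
Rule 2 (intervocalic spirantization): /k/ is a stop between vowels /i/ and /e/, so it spirantizes to the fricative [x]. /guzenereriordike/ → guzenereriordixe.
Rule 3 (final vowel raising): /e/ is a mid vowel in word-final position, so it raises to [i]. /guzenereriordixe/ → guzenereriordixi.

guzenereriordixi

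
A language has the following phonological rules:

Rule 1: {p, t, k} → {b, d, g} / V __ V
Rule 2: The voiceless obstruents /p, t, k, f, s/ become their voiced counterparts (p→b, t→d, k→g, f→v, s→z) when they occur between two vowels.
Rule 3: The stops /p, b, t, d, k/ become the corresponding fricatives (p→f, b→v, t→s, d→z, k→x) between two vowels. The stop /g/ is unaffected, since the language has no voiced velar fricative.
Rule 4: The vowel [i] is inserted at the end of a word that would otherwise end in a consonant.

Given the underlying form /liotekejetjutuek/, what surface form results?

liozegejetjuzueki

Rule 1 (intervocalic voicing): /t/ is a voiceless stop between vowels /o/ and /e/, so it voices to [d]. /k/ is a voiceless stop between vowels /e/ and /e/, so it voices to [g]. /t/ is a voiceless stop between vowels /u/ and /u/, so it voices to [d]. /liotekejetjutuek/ → liodegejetjuduek.
Rule 2 (intervocalic voicing): no segment meets the environment; /liodegejetjuduek/ is unchanged.
Rule 3 (intervocalic spirantization): /d/ is a stop between vowels /o/ and /e/, so it spirantizes to the fricative [z]. /d/ is a stop between vowels /u/ and /u/, so it spirantizes to the fricative [z]. /liodegejetjuduek/ → liozegejetjuzuek.
Rule 4 (final i-epenthesis): the form ends in the consonant /k/, so [i] is inserted word-finally. /liozegejetjuzuek/ → liozegejetjuzueki.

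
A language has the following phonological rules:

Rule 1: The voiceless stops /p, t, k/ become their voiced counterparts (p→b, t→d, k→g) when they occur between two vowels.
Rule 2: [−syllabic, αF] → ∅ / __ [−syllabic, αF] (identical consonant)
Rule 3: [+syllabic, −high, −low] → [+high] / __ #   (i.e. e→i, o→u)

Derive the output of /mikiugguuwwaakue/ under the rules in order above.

Rule 1 (intervocalic voicing): /k/ is a voiceless stop between vowels /i/ and /i/, so it voices to [g]. /k/ is a voiceless stop between vowels /a/ and /u/, so it voices to [g]. /mikiugguuwwaakue/ → migiugguuwwaague.
Rule 2 (degemination): /gg/ is a geminate; the first /g/ deletes. /ww/ is a geminate; the first /w/ deletes. /migiugguuwwaague/ → migiuguuwaague.
Rule 3 (final vowel raising): /e/ is a mid vowel in word-final position, so it raises to [i]. /migiuguuwaague/ → migiuguuwaagui.

migiuguuwaagui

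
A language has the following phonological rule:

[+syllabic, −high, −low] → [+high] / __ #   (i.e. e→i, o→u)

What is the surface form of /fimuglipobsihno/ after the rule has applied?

fimuglipobsihnu

Scanning /fimuglipobsihno/: /o/ at position 9 is not in the conditioning environment; /o/ is a mid vowel in word-final position, so it raises to [u].
Result: [fimuglipobsihnu].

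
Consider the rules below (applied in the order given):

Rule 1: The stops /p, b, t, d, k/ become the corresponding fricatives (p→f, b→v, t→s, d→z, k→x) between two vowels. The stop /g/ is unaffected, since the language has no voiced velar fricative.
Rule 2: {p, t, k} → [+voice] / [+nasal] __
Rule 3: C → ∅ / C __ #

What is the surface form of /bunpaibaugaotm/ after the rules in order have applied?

bunbaivaugaot

Rule 1 (intervocalic spirantization): /b/ is a stop between vowels /i/ and /a/, so it spirantizes to the fricative [v]. /bunpaibaugaotm/ → bunpaivaugaotm.
Rule 2 (post-nasal voicing): /p/ is a voiceless stop immediately after the nasal /n/, so it voices to [b]. /bunpaivaugaotm/ → bunbaivaugaotm.
Rule 3 (final cluster simplification): /m/ is the second consonant of a word-final cluster /tm/, so it deletes. /bunbaivaugaotm/ → bunbaivaugaot.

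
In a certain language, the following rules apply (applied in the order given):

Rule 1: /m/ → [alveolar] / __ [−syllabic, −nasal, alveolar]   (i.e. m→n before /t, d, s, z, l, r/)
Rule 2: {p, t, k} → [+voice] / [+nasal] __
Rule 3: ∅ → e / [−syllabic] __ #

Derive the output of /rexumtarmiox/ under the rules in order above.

Rule 1 (nasal place assimilation): /m/ precedes the alveolar consonant /t/, so it assimilates in place to [n]. /rexumtarmiox/ → rexuntarmiox.
Rule 2 (post-nasal voicing): /t/ is a voiceless stop immediately after the nasal /n/, so it voices to [d]. /rexuntarmiox/ → rexundarmiox.
Rule 3 (final e-epenthesis): the form ends in the consonant /x/, so [e] is inserted word-finally. /rexundarmiox/ → rexundarmioxe.

rexundarmioxe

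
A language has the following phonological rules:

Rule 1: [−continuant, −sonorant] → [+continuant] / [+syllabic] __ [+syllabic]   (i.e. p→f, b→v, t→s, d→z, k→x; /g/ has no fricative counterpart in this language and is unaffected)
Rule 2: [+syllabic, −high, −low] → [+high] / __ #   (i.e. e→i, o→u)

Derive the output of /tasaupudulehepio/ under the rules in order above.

tasaufuzulehefiu

Rule 1 (intervocalic spirantization): /p/ is a stop between vowels /u/ and /u/, so it spirantizes to the fricative [f]. /d/ is a stop between vowels /u/ and /u/, so it spirantizes to the fricative [z]. /p/ is a stop between vowels /e/ and /i/, so it spirantizes to the fricative [f]. /tasaupudulehepio/ → tasaufuzulehefio.
Rule 2 (final vowel raising): /o/ is a mid vowel in word-final position, so it raises to [u]. /tasaufuzulehefio/ → tasaufuzulehefiu.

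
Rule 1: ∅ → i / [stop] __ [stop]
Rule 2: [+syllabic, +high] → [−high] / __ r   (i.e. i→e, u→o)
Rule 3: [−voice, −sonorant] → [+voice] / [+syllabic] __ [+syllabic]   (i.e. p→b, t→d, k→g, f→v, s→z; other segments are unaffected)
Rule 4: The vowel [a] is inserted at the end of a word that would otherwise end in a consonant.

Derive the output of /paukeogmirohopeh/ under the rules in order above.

Rule 1 (stop-cluster i-epenthesis): no segment meets the environment; /paukeogmirohopeh/ is unchanged.
Rule 2 (pre-rhotic lowering): /i/ is a high vowel immediately before /r/, so it lowers to [e]. /paukeogmirohopeh/ → paukeogmerohopeh.
Rule 3 (intervocalic voicing): /k/ is a voiceless obstruent between vowels /u/ and /e/, so it voices to [g]. /p/ is a voiceless obstruent between vowels /o/ and /e/, so it voices to [b]. /paukeogmerohopeh/ → paugeogmerohobeh.
Rule 4 (final a-epenthesis): the form ends in the consonant /h/, so [a] is inserted word-finally. /paugeogmerohobeh/ → paugeogmerohobeha.

paugeogmerohobeha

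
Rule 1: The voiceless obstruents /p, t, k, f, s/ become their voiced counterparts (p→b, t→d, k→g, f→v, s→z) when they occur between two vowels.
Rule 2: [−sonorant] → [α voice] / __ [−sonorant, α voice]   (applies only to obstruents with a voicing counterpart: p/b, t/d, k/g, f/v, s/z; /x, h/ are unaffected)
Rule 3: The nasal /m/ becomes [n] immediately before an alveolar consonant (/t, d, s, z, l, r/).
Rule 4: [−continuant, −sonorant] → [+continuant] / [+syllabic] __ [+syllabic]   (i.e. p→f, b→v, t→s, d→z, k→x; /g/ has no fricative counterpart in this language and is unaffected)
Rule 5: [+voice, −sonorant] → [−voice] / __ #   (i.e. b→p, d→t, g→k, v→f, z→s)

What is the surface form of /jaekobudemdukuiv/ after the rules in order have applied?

jaegovuzenduguif

Rule 1 (intervocalic voicing): /k/ is a voiceless obstruent between vowels /e/ and /o/, so it voices to [g]. /k/ is a voiceless obstruent between vowels /u/ and /u/, so it voices to [g]. /jaekobudemdukuiv/ → jaegobudemduguiv.
Rule 2 (regressive voicing assimilation): no segment meets the environment; /jaegobudemduguiv/ is unchanged.
Rule 3 (nasal place assimilation): /m/ precedes the alveolar consonant /d/, so it assimilates in place to [n]. /jaegobudemduguiv/ → jaegobudenduguiv.
Rule 4 (intervocalic spirantization): /b/ is a stop between vowels /o/ and /u/, so it spirantizes to the fricative [v]. /d/ is a stop between vowels /u/ and /e/, so it spirantizes to the fricative [z]. /jaegobudenduguiv/ → jaegovuzenduguiv.
Rule 5 (final devoicing): /v/ is a voiced obstruent in word-final position, so it devoices to [f]. /jaegovuzenduguiv/ → jaegovuzenduguif.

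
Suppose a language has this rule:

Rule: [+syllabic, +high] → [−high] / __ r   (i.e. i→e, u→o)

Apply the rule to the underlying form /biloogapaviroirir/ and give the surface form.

biloogapaveroerer

Scanning /biloogapaviroirir/: /i/ at position 2 is not in the conditioning environment; /i/ is a high vowel immediately before /r/, so it lowers to [e]; /i/ is a high vowel immediately before /r/, so it lowers to [e]; /i/ is a high vowel immediately before /r/, so it lowers to [e].
Result: [biloogapaveroerer].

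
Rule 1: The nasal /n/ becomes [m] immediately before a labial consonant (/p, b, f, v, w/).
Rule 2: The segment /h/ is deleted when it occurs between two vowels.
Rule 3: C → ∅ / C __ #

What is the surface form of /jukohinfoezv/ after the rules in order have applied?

jukoimfoez

Rule 1 (nasal place assimilation): /n/ precedes the labial consonant /f/, so it assimilates in place to [m]. /jukohinfoezv/ → jukohimfoezv.
Rule 2 (intervocalic h-deletion): /h/ occurs between vowels /o/ and /i/, so it deletes. /jukohimfoezv/ → jukoimfoezv.
Rule 3 (final cluster simplification): /v/ is the second consonant of a word-final cluster /zv/, so it deletes. /jukoimfoezv/ → jukoimfoez.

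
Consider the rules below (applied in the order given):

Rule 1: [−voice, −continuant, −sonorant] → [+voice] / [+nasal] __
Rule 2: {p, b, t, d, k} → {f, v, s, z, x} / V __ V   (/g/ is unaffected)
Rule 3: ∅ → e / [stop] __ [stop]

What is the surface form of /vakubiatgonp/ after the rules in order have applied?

Rule 1 (post-nasal voicing): /p/ is a voiceless stop immediately after the nasal /n/, so it voices to [b]. /vakubiatgonp/ → vakubiatgonb.
Rule 2 (intervocalic spirantization): /k/ is a stop between vowels /a/ and /u/, so it spirantizes to the fricative [x]. /b/ is a stop between vowels /u/ and /i/, so it spirantizes to the fricative [v]. /vakubiatgonb/ → vaxuviatgonb.
Rule 3 (stop-cluster e-epenthesis): /t/ and /g/ form a stop–stop cluster, so [e] is inserted between them. /vaxuviatgonb/ → vaxuviategonb.

vaxuviategonb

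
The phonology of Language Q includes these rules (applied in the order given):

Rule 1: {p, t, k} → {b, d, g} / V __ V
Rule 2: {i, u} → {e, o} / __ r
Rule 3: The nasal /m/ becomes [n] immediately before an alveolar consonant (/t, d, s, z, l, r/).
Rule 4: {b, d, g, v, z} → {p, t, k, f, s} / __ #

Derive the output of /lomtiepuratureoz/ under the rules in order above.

lontieboradoreos

Rule 1 (intervocalic voicing): /p/ is a voiceless stop between vowels /e/ and /u/, so it voices to [b]. /t/ is a voiceless stop between vowels /a/ and /u/, so it voices to [d]. /lomtiepuratureoz/ → lomtieburadureoz.
Rule 2 (pre-rhotic lowering): /u/ is a high vowel immediately before /r/, so it lowers to [o]. /u/ is a high vowel immediately before /r/, so it lowers to [o]. /lomtieburadureoz/ → lomtieboradoreoz.
Rule 3 (nasal place assimilation): /m/ precedes the alveolar consonant /t/, so it assimilates in place to [n]. /lomtieboradoreoz/ → lontieboradoreoz.
Rule 4 (final devoicing): /z/ is a voiced obstruent in word-final position, so it devoices to [s]. /lontieboradoreoz/ → lontieboradoreos.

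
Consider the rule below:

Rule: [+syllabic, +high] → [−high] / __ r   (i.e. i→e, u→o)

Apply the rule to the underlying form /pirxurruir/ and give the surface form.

/i/ is a high vowel immediately before /r/, so it lowers to [e].
/u/ is a high vowel immediately before /r/, so it lowers to [o].
/i/ is a high vowel immediately before /r/, so it lowers to [e].
The other instance of /u/ does not occur in the required environment and remains unchanged.
Surface form: [perxorruer].

perxorruer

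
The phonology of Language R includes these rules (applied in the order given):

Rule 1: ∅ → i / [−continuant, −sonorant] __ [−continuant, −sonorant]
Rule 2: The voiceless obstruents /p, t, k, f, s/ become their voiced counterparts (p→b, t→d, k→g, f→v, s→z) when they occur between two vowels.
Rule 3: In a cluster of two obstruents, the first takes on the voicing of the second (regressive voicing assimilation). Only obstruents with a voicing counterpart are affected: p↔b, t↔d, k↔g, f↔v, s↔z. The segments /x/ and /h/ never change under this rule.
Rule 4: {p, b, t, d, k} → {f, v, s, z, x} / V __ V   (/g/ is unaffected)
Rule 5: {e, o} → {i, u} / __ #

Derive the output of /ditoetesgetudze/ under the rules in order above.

dizoezezgezudzi

Rule 1 (stop-cluster i-epenthesis): no segment meets the environment; /ditoetesgetudze/ is unchanged.
Rule 2 (intervocalic voicing): /t/ is a voiceless obstruent between vowels /i/ and /o/, so it voices to [d]. /t/ is a voiceless obstruent between vowels /e/ and /e/, so it voices to [d]. /t/ is a voiceless obstruent between vowels /e/ and /u/, so it voices to [d]. /ditoetesgetudze/ → didoedesgedudze.
Rule 3 (regressive voicing assimilation): /s/ precedes the voiced obstruent /g/, so it voices to [z] by assimilation. /didoedesgedudze/ → didoedezgedudze.
Rule 4 (intervocalic spirantization): /d/ is a stop between vowels /i/ and /o/, so it spirantizes to the fricative [z]. /d/ is a stop between vowels /e/ and /e/, so it spirantizes to the fricative [z]. /d/ is a stop between vowels /e/ and /u/, so it spirantizes to the fricative [z]. /didoedezgedudze/ → dizoezezgezudze.
Rule 5 (final vowel raising): /e/ is a mid vowel in word-final position, so it raises to [i]. /dizoezezgezudze/ → dizoezezgezudzi.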